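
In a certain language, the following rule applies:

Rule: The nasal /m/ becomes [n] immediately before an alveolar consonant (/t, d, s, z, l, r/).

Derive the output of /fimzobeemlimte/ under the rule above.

finzobeenlinte

/m/ precedes the alveolar consonant /z/, so it assimilates in place to [n].
/m/ precedes the alveolar consonant /l/, so it assimilates in place to [n].
/m/ precedes the alveolar consonant /t/, so it assimilates in place to [n].
Surface form: [finzobeenlinte].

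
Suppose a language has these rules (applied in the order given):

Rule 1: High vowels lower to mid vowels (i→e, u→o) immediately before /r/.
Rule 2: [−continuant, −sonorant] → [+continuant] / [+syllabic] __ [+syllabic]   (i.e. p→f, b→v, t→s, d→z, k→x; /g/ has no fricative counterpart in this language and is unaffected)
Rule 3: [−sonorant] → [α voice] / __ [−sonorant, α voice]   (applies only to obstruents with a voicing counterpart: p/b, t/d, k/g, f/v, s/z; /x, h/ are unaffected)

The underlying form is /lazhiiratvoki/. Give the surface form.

Rule 1 (pre-rhotic lowering): /i/ is a high vowel immediately before /r/, so it lowers to [e]. /lazhiiratvoki/ → lazhieratvoki.
Rule 2 (intervocalic spirantization): /k/ is a stop between vowels /o/ and /i/, so it spirantizes to the fricative [x]. /lazhieratvoki/ → lazhieratvoxi.
Rule 3 (regressive voicing assimilation): /z/ precedes the voiceless obstruent /h/, so it devoices to [s] by assimilation. /t/ precedes the voiced obstruent /v/, so it voices to [d] by assimilation. /lazhieratvoxi/ → lashieradvoxi.

lashieradvoxi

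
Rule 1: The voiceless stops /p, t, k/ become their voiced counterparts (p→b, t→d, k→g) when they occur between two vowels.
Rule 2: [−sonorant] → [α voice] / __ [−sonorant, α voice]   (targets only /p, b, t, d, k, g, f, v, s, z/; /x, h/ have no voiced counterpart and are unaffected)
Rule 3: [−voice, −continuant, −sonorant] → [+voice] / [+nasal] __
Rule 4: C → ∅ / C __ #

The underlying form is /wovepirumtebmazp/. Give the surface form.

Rule 1 (intervocalic voicing): /p/ is a voiceless stop between vowels /e/ and /i/, so it voices to [b]. /wovepirumtebmazp/ → wovebirumtebmazp.
Rule 2 (regressive voicing assimilation): /z/ precedes the voiceless obstruent /p/, so it devoices to [s] by assimilation. /wovebirumtebmazp/ → wovebirumtebmasp.
Rule 3 (post-nasal voicing): /t/ is a voiceless stop immediately after the nasal /m/, so it voices to [d]. /wovebirumtebmasp/ → wovebirumdebmasp.
Rule 4 (final cluster simplification): /p/ is the second consonant of a word-final cluster /sp/, so it deletes. /wovebirumdebmasp/ → wovebirumdebmas.

wovebirumdebmas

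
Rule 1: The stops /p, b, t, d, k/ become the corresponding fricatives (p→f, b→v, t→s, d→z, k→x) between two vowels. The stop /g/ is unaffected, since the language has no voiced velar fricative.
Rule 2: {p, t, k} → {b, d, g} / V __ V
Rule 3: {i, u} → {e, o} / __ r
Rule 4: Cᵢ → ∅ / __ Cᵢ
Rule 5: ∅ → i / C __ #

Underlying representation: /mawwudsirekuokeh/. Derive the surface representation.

mawudserexuoxehi

Rule 1 (intervocalic spirantization): /k/ is a stop between vowels /e/ and /u/, so it spirantizes to the fricative [x]. /k/ is a stop between vowels /o/ and /e/, so it spirantizes to the fricative [x]. /mawwudsirekuokeh/ → mawwudsirexuoxeh.
Rule 2 (intervocalic voicing): no segment meets the environment; /mawwudsirexuoxeh/ is unchanged.
Rule 3 (pre-rhotic lowering): /i/ is a high vowel immediately before /r/, so it lowers to [e]. /mawwudsirexuoxeh/ → mawwudserexuoxeh.
Rule 4 (degemination): /ww/ is a geminate; the first /w/ deletes. /mawwudserexuoxeh/ → mawudserexuoxeh.
Rule 5 (final i-epenthesis): the form ends in the consonant /h/, so [i] is inserted word-finally. /mawudserexuoxeh/ → mawudserexuoxehi.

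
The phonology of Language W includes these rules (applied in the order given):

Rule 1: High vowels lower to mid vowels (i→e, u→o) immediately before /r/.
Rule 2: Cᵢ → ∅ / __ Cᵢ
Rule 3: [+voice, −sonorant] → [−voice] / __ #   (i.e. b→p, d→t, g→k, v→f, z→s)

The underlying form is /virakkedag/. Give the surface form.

Rule 1 (pre-rhotic lowering): /i/ is a high vowel immediately before /r/, so it lowers to [e]. /virakkedag/ → verakkedag.
Rule 2 (degemination): /kk/ is a geminate; the first /k/ deletes. /verakkedag/ → verakedag.
Rule 3 (final devoicing): /g/ is a voiced obstruent in word-final position, so it devoices to [k]. /verakedag/ → verakedak.

verakedak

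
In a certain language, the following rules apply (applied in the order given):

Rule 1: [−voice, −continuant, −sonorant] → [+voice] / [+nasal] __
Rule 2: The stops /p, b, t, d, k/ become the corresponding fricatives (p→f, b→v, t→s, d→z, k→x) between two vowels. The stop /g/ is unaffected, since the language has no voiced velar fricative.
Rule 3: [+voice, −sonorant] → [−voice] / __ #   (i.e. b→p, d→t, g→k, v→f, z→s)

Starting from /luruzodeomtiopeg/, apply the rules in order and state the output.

Rule 1 (post-nasal voicing): /t/ is a voiceless stop immediately after the nasal /m/, so it voices to [d]. /luruzodeomtiopeg/ → luruzodeomdiopeg.
Rule 2 (intervocalic spirantization): /d/ is a stop between vowels /o/ and /e/, so it spirantizes to the fricative [z]. /p/ is a stop between vowels /o/ and /e/, so it spirantizes to the fricative [f]. /luruzodeomdiopeg/ → luruzozeomdiofeg.
Rule 3 (final devoicing): /g/ is a voiced obstruent in word-final position, so it devoices to [k]. /luruzozeomdiofeg/ → luruzozeomdiofek.

luruzozeomdiofek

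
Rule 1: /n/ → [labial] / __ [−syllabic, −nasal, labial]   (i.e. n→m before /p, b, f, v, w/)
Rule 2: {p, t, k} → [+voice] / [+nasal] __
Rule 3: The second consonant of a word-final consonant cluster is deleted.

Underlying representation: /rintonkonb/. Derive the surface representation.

Rule 1 (nasal place assimilation): /n/ precedes the labial consonant /b/, so it assimilates in place to [m]. /rintonkonb/ → rintonkomb.
Rule 2 (post-nasal voicing): /t/ is a voiceless stop immediately after the nasal /n/, so it voices to [d]. /k/ is a voiceless stop immediately after the nasal /n/, so it voices to [g]. /rintonkomb/ → rindongomb.
Rule 3 (final cluster simplification): /b/ is the second consonant of a word-final cluster /mb/, so it deletes. /rindongomb/ → rindongom.

rindongom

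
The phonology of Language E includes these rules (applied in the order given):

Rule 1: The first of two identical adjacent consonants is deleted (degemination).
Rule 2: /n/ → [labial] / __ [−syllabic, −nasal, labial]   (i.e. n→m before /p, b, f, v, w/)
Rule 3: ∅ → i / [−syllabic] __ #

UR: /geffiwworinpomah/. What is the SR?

Rule 1 (degemination): /ff/ is a geminate; the first /f/ deletes. /ww/ is a geminate; the first /w/ deletes. /geffiwworinpomah/ → gefiworinpomah.
Rule 2 (nasal place assimilation): /n/ precedes the labial consonant /p/, so it assimilates in place to [m]. /gefiworinpomah/ → gefiworimpomah.
Rule 3 (final i-epenthesis): the form ends in the consonant /h/, so [i] is inserted word-finally. /gefiworimpomah/ → gefiworimpomahi.

gefiworimpomahi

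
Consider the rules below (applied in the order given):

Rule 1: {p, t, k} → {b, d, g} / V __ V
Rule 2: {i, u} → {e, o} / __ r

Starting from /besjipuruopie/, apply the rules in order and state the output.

besjiboruobie

Rule 1 (intervocalic voicing): /p/ is a voiceless stop between vowels /i/ and /u/, so it voices to [b]. /p/ is a voiceless stop between vowels /o/ and /i/, so it voices to [b]. /besjipuruopie/ → besjiburuobie.
Rule 2 (pre-rhotic lowering): /u/ is a high vowel immediately before /r/, so it lowers to [o]. /besjiburuobie/ → besjiboruobie.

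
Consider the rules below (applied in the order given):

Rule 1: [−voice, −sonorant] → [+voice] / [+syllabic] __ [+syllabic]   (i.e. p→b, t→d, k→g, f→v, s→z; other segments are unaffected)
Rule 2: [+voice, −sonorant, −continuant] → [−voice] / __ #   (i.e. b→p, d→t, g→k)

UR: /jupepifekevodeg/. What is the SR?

Rule 1 (intervocalic voicing): /p/ is a voiceless obstruent between vowels /u/ and /e/, so it voices to [b]. /p/ is a voiceless obstruent between vowels /e/ and /i/, so it voices to [b]. /f/ is a voiceless obstruent between vowels /i/ and /e/, so it voices to [v]. /k/ is a voiceless obstruent between vowels /e/ and /e/, so it voices to [g]. /jupepifekevodeg/ → jubebivegevodeg.
Rule 2 (final devoicing): /g/ is a voiced stop in word-final position, so it devoices to [k]. /jubebivegevodeg/ → jubebivegevodek.

jubebivegevodek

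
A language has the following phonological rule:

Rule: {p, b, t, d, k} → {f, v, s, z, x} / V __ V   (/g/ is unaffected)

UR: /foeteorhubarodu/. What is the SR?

/t/ is a stop between vowels /e/ and /e/, so it spirantizes to the fricative [s].
/b/ is a stop between vowels /u/ and /a/, so it spirantizes to the fricative [v].
/d/ is a stop between vowels /o/ and /u/, so it spirantizes to the fricative [z].
Surface form: [foeseorhuvarozu].

foeseorhuvarozu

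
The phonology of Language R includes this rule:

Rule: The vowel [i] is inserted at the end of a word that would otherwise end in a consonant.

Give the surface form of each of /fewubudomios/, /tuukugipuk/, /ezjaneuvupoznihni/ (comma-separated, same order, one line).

/fewubudomios/: the form ends in the consonant /s/, so [i] is inserted word-finally. → [fewubudomiosi].
/tuukugipuk/: the form ends in the consonant /k/, so [i] is inserted word-finally. → [tuukugipuki].
/ezjaneuvupoznihni/: the rule's environment is not met; surfaces unchanged as [ezjaneuvupoznihni].

fewubudomiosi, tuukugipuki, ezjaneuvupoznihni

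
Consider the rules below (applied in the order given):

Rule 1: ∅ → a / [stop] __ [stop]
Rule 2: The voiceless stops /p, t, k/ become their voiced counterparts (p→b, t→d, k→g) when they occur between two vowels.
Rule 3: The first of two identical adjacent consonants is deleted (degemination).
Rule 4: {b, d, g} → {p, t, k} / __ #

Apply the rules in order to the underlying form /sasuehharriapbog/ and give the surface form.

Rule 1 (stop-cluster a-epenthesis): /p/ and /b/ form a stop–stop cluster, so [a] is inserted between them. /sasuehharriapbog/ → sasuehharriapabog.
Rule 2 (intervocalic voicing): /p/ is a voiceless stop between vowels /a/ and /a/, so it voices to [b]. /sasuehharriapabog/ → sasuehharriababog.
Rule 3 (degemination): /hh/ is a geminate; the first /h/ deletes. /rr/ is a geminate; the first /r/ deletes. /sasuehharriababog/ → sasuehariababog.
Rule 4 (final devoicing): /g/ is a voiced stop in word-final position, so it devoices to [k]. /sasuehariababog/ → sasuehariababok.

sasuehariababok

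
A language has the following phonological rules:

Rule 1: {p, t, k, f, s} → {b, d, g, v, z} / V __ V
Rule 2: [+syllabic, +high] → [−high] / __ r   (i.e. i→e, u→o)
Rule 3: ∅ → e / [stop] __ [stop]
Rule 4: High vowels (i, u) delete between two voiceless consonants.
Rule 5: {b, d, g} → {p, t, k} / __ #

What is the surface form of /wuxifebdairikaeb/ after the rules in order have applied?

Rule 1 (intervocalic voicing): /f/ is a voiceless obstruent between vowels /i/ and /e/, so it voices to [v]. /k/ is a voiceless obstruent between vowels /i/ and /a/, so it voices to [g]. /wuxifebdairikaeb/ → wuxivebdairigaeb.
Rule 2 (pre-rhotic lowering): /i/ is a high vowel immediately before /r/, so it lowers to [e]. /wuxivebdairigaeb/ → wuxivebdaerigaeb.
Rule 3 (stop-cluster e-epenthesis): /b/ and /d/ form a stop–stop cluster, so [e] is inserted between them. /wuxivebdaerigaeb/ → wuxivebedaerigaeb.
Rule 4 (high vowel syncope): no segment meets the environment; /wuxivebedaerigaeb/ is unchanged.
Rule 5 (final devoicing): /b/ is a voiced stop in word-final position, so it devoices to [p]. /wuxivebedaerigaeb/ → wuxivebedaerigaep.

wuxivebedaerigaep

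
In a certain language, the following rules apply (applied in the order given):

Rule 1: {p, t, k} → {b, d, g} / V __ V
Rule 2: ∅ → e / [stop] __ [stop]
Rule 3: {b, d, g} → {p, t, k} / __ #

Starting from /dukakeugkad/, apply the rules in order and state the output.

dugageugekat

Rule 1 (intervocalic voicing): /k/ is a voiceless stop between vowels /u/ and /a/, so it voices to [g]. /k/ is a voiceless stop between vowels /a/ and /e/, so it voices to [g]. /dukakeugkad/ → dugageugkad.
Rule 2 (stop-cluster e-epenthesis): /g/ and /k/ form a stop–stop cluster, so [e] is inserted between them. /dugageugkad/ → dugageugekad.
Rule 3 (final devoicing): /d/ is a voiced stop in word-final position, so it devoices to [t]. /dugageugekad/ → dugageugekat.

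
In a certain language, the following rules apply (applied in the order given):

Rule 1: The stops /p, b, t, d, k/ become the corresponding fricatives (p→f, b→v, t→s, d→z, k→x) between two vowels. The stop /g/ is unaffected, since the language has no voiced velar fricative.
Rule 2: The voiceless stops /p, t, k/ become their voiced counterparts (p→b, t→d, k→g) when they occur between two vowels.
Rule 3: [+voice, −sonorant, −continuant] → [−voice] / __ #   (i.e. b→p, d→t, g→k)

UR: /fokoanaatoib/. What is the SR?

Rule 1 (intervocalic spirantization): /k/ is a stop between vowels /o/ and /o/, so it spirantizes to the fricative [x]. /t/ is a stop between vowels /a/ and /o/, so it spirantizes to the fricative [s]. /fokoanaatoib/ → foxoanaasoib.
Rule 2 (intervocalic voicing): no segment meets the environment; /foxoanaasoib/ is unchanged.
Rule 3 (final devoicing): /b/ is a voiced stop in word-final position, so it devoices to [p]. /foxoanaasoib/ → foxoanaasoip.

foxoanaasoip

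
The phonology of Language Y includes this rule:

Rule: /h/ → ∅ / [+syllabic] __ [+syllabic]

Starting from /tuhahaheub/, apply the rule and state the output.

/h/ occurs between vowels /u/ and /a/, so it deletes.
/h/ occurs between vowels /a/ and /a/, so it deletes.
/h/ occurs between vowels /a/ and /e/, so it deletes.
Surface form: [tuaaeub].

tuaaeub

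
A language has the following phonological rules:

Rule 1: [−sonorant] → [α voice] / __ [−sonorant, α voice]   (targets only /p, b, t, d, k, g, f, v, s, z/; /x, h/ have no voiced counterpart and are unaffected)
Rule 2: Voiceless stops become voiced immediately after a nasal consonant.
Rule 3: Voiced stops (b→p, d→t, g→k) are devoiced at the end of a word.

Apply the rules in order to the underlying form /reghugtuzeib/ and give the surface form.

Rule 1 (regressive voicing assimilation): /g/ precedes the voiceless obstruent /h/, so it devoices to [k] by assimilation. /g/ precedes the voiceless obstruent /t/, so it devoices to [k] by assimilation. /reghugtuzeib/ → rekhuktuzeib.
Rule 2 (post-nasal voicing): no segment meets the environment; /rekhuktuzeib/ is unchanged.
Rule 3 (final devoicing): /b/ is a voiced stop in word-final position, so it devoices to [p]. /rekhuktuzeib/ → rekhuktuzeip.

rekhuktuzeip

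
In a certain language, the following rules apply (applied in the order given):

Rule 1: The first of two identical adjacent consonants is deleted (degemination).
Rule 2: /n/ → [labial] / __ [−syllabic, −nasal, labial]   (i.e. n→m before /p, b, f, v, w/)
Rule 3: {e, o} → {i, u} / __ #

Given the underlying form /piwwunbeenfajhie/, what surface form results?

piwumbeemfajhii

Rule 1 (degemination): /ww/ is a geminate; the first /w/ deletes. /piwwunbeenfajhie/ → piwunbeenfajhie.
Rule 2 (nasal place assimilation): /n/ precedes the labial consonant /b/, so it assimilates in place to [m]. /n/ precedes the labial consonant /f/, so it assimilates in place to [m]. /piwunbeenfajhie/ → piwumbeemfajhie.
Rule 3 (final vowel raising): /e/ is a mid vowel in word-final position, so it raises to [i]. /piwumbeemfajhie/ → piwumbeemfajhii.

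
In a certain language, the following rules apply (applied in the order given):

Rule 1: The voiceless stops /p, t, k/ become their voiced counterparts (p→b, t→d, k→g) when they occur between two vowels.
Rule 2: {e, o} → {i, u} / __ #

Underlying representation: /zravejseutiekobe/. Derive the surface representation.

Rule 1 (intervocalic voicing): /t/ is a voiceless stop between vowels /u/ and /i/, so it voices to [d]. /k/ is a voiceless stop between vowels /e/ and /o/, so it voices to [g]. /zravejseutiekobe/ → zravejseudiegobe.
Rule 2 (final vowel raising): /e/ is a mid vowel in word-final position, so it raises to [i]. /zravejseudiegobe/ → zravejseudiegobi.

zravejseudiegobi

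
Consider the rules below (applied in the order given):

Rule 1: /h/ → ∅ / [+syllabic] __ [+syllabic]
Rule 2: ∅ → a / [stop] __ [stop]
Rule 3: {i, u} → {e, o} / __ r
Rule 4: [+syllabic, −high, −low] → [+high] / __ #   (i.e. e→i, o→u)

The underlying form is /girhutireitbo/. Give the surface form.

gerhutereitabu

Rule 1 (intervocalic h-deletion): no segment meets the environment; /girhutireitbo/ is unchanged.
Rule 2 (stop-cluster a-epenthesis): /t/ and /b/ form a stop–stop cluster, so [a] is inserted between them. /girhutireitbo/ → girhutireitabo.
Rule 3 (pre-rhotic lowering): /i/ is a high vowel immediately before /r/, so it lowers to [e]. /i/ is a high vowel immediately before /r/, so it lowers to [e]. /girhutireitabo/ → gerhutereitabo.
Rule 4 (final vowel raising): /o/ is a mid vowel in word-final position, so it raises to [u]. /gerhutereitabo/ → gerhutereitabu.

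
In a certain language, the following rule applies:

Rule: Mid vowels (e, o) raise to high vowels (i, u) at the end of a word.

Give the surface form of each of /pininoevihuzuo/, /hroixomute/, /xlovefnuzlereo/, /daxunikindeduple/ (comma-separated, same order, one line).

/pininoevihuzuo/: /o/ is a mid vowel in word-final position, so it raises to [u]. → [pininoevihuzuu].
/hroixomute/: /e/ is a mid vowel in word-final position, so it raises to [i]. → [hroixomuti].
/xlovefnuzlereo/: /o/ is a mid vowel in word-final position, so it raises to [u]. → [xlovefnuzlereu].
/daxunikindeduple/: /e/ is a mid vowel in word-final position, so it raises to [i]. → [daxunikindedupli].

pininoevihuzuu, hroixomuti, xlovefnuzlereu, daxunikindedupli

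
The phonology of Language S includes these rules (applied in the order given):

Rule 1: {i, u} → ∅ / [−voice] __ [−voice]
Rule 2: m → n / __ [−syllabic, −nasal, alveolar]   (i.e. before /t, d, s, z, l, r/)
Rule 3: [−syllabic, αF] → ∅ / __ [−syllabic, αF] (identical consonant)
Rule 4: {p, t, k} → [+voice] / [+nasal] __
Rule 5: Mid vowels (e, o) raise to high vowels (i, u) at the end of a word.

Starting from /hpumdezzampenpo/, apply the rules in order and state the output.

Rule 1 (high vowel syncope): no segment meets the environment; /hpumdezzampenpo/ is unchanged.
Rule 2 (nasal place assimilation): /m/ precedes the alveolar consonant /d/, so it assimilates in place to [n]. /hpumdezzampenpo/ → hpundezzampenpo.
Rule 3 (degemination): /zz/ is a geminate; the first /z/ deletes. /hpundezzampenpo/ → hpundezampenpo.
Rule 4 (post-nasal voicing): /p/ is a voiceless stop immediately after the nasal /m/, so it voices to [b]. /p/ is a voiceless stop immediately after the nasal /n/, so it voices to [b]. /hpundezampenpo/ → hpundezambenbo.
Rule 5 (final vowel raising): /o/ is a mid vowel in word-final position, so it raises to [u]. /hpundezambenbo/ → hpundezambenbu.

hpundezambenbu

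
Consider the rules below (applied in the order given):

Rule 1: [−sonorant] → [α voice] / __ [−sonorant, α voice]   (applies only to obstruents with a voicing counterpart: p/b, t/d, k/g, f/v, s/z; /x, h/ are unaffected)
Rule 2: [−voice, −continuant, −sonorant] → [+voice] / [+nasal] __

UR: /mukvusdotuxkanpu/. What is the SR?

mugvuzdotuxkanbu

Rule 1 (regressive voicing assimilation): /k/ precedes the voiced obstruent /v/, so it voices to [g] by assimilation. /s/ precedes the voiced obstruent /d/, so it voices to [z] by assimilation. /mukvusdotuxkanpu/ → mugvuzdotuxkanpu.
Rule 2 (post-nasal voicing): /p/ is a voiceless stop immediately after the nasal /n/, so it voices to [b]. /mugvuzdotuxkanpu/ → mugvuzdotuxkanbu.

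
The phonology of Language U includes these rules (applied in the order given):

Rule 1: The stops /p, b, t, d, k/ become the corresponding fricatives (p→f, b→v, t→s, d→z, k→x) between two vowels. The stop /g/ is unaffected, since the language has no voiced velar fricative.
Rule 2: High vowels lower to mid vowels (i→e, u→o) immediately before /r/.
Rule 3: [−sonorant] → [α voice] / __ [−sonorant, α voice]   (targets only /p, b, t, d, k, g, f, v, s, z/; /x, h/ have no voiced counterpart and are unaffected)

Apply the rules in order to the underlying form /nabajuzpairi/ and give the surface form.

Rule 1 (intervocalic spirantization): /b/ is a stop between vowels /a/ and /a/, so it spirantizes to the fricative [v]. /nabajuzpairi/ → navajuzpairi.
Rule 2 (pre-rhotic lowering): /i/ is a high vowel immediately before /r/, so it lowers to [e]. /navajuzpairi/ → navajuzpaeri.
Rule 3 (regressive voicing assimilation): /z/ precedes the voiceless obstruent /p/, so it devoices to [s] by assimilation. /navajuzpaeri/ → navajuspaeri.

navajuspaeri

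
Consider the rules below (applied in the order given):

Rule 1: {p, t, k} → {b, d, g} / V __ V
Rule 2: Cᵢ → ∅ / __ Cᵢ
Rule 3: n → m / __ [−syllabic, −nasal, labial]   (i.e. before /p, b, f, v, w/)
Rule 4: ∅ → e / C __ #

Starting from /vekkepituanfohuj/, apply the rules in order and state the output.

Rule 1 (intervocalic voicing): /p/ is a voiceless stop between vowels /e/ and /i/, so it voices to [b]. /t/ is a voiceless stop between vowels /i/ and /u/, so it voices to [d]. /vekkepituanfohuj/ → vekkebiduanfohuj.
Rule 2 (degemination): /kk/ is a geminate; the first /k/ deletes. /vekkebiduanfohuj/ → vekebiduanfohuj.
Rule 3 (nasal place assimilation): /n/ precedes the labial consonant /f/, so it assimilates in place to [m]. /vekebiduanfohuj/ → vekebiduamfohuj.
Rule 4 (final e-epenthesis): the form ends in the consonant /j/, so [e] is inserted word-finally. /vekebiduamfohuj/ → vekebiduamfohuje.

vekebiduamfohuje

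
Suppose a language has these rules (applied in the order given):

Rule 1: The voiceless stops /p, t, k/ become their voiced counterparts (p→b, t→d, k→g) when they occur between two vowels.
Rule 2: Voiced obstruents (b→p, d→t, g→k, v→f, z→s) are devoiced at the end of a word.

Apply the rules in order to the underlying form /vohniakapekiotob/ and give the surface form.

vohniagabegiodop

Rule 1 (intervocalic voicing): /k/ is a voiceless stop between vowels /a/ and /a/, so it voices to [g]. /p/ is a voiceless stop between vowels /a/ and /e/, so it voices to [b]. /k/ is a voiceless stop between vowels /e/ and /i/, so it voices to [g]. /t/ is a voiceless stop between vowels /o/ and /o/, so it voices to [d]. /vohniakapekiotob/ → vohniagabegiodob.
Rule 2 (final devoicing): /b/ is a voiced obstruent in word-final position, so it devoices to [p]. /vohniagabegiodob/ → vohniagabegiodop.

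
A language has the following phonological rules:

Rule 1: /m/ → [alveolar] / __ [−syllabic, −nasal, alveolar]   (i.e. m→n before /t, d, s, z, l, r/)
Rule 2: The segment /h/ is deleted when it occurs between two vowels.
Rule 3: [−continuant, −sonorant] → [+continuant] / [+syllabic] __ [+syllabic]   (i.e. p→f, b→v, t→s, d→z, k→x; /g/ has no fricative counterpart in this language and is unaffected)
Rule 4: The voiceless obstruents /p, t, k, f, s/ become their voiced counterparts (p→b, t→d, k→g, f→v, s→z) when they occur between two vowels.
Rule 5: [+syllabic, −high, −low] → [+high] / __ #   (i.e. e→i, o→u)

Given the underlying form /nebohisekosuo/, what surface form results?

nevoizexozuu

Rule 1 (nasal place assimilation): no segment meets the environment; /nebohisekosuo/ is unchanged.
Rule 2 (intervocalic h-deletion): /h/ occurs between vowels /o/ and /i/, so it deletes. /nebohisekosuo/ → neboisekosuo.
Rule 3 (intervocalic spirantization): /b/ is a stop between vowels /e/ and /o/, so it spirantizes to the fricative [v]. /k/ is a stop between vowels /e/ and /o/, so it spirantizes to the fricative [x]. /neboisekosuo/ → nevoisexosuo.
Rule 4 (intervocalic voicing): /s/ is a voiceless obstruent between vowels /i/ and /e/, so it voices to [z]. /s/ is a voiceless obstruent between vowels /o/ and /u/, so it voices to [z]. /nevoisexosuo/ → nevoizexozuo.
Rule 5 (final vowel raising): /o/ is a mid vowel in word-final position, so it raises to [u]. /nevoizexozuo/ → nevoizexozuu.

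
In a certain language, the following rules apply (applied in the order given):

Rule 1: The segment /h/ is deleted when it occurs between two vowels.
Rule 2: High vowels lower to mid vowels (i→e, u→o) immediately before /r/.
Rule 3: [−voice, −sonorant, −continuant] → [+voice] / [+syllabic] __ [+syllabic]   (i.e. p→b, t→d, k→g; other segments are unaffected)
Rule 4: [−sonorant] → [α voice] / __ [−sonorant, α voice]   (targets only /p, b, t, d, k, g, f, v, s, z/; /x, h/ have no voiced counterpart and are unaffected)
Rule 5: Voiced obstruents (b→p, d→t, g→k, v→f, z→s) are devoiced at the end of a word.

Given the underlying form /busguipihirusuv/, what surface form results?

Rule 1 (intervocalic h-deletion): /h/ occurs between vowels /i/ and /i/, so it deletes. /busguipihirusuv/ → busguipiirusuv.
Rule 2 (pre-rhotic lowering): /i/ is a high vowel immediately before /r/, so it lowers to [e]. /busguipiirusuv/ → busguipierusuv.
Rule 3 (intervocalic voicing): /p/ is a voiceless stop between vowels /i/ and /i/, so it voices to [b]. /busguipierusuv/ → busguibierusuv.
Rule 4 (regressive voicing assimilation): /s/ precedes the voiced obstruent /g/, so it voices to [z] by assimilation. /busguibierusuv/ → buzguibierusuv.
Rule 5 (final devoicing): /v/ is a voiced obstruent in word-final position, so it devoices to [f]. /buzguibierusuv/ → buzguibierusuf.

buzguibierusuf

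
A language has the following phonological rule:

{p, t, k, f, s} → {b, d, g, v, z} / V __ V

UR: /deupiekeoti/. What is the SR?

/p/ is a voiceless obstruent between vowels /u/ and /i/, so it voices to [b].
/k/ is a voiceless obstruent between vowels /e/ and /e/, so it voices to [g].
/t/ is a voiceless obstruent between vowels /o/ and /i/, so it voices to [d].
Surface form: [deubiegeodi].

deubiegeodi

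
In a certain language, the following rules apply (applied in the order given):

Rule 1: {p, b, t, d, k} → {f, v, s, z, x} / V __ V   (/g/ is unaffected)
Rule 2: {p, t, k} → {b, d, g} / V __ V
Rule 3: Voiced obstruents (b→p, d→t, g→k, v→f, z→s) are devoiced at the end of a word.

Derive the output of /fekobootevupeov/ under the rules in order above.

fexovoosevufeof

Rule 1 (intervocalic spirantization): /k/ is a stop between vowels /e/ and /o/, so it spirantizes to the fricative [x]. /b/ is a stop between vowels /o/ and /o/, so it spirantizes to the fricative [v]. /t/ is a stop between vowels /o/ and /e/, so it spirantizes to the fricative [s]. /p/ is a stop between vowels /u/ and /e/, so it spirantizes to the fricative [f]. /fekobootevupeov/ → fexovoosevufeov.
Rule 2 (intervocalic voicing): no segment meets the environment; /fexovoosevufeov/ is unchanged.
Rule 3 (final devoicing): /v/ is a voiced obstruent in word-final position, so it devoices to [f]. /fexovoosevufeov/ → fexovoosevufeof.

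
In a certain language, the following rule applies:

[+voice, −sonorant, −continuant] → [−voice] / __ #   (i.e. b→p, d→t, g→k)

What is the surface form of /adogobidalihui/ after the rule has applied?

adogobidalihui

No segment of /adogobidalihui/ meets the structural description of the rule, so the form surfaces unchanged.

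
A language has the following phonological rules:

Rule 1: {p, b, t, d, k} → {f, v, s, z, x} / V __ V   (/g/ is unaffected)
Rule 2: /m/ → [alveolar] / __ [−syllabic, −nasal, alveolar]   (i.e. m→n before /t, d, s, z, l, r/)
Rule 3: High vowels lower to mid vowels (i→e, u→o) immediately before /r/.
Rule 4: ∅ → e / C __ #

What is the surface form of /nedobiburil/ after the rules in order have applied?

nezovivorile

Rule 1 (intervocalic spirantization): /d/ is a stop between vowels /e/ and /o/, so it spirantizes to the fricative [z]. /b/ is a stop between vowels /o/ and /i/, so it spirantizes to the fricative [v]. /b/ is a stop between vowels /i/ and /u/, so it spirantizes to the fricative [v]. /nedobiburil/ → nezovivuril.
Rule 2 (nasal place assimilation): no segment meets the environment; /nezovivuril/ is unchanged.
Rule 3 (pre-rhotic lowering): /u/ is a high vowel immediately before /r/, so it lowers to [o]. /nezovivuril/ → nezovivoril.
Rule 4 (final e-epenthesis): the form ends in the consonant /l/, so [e] is inserted word-finally. /nezovivoril/ → nezovivorile.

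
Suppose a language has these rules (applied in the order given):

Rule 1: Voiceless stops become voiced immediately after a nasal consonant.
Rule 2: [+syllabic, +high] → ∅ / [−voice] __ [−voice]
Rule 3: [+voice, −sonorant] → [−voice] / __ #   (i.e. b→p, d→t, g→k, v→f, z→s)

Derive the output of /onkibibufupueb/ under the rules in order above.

ongibibufpuep

Rule 1 (post-nasal voicing): /k/ is a voiceless stop immediately after the nasal /n/, so it voices to [g]. /onkibibufupueb/ → ongibibufupueb.
Rule 2 (high vowel syncope): /u/ is a high vowel flanked by voiceless consonants /f/ and /p/, so it deletes. /ongibibufupueb/ → ongibibufpueb.
Rule 3 (final devoicing): /b/ is a voiced obstruent in word-final position, so it devoices to [p]. /ongibibufpueb/ → ongibibufpuep.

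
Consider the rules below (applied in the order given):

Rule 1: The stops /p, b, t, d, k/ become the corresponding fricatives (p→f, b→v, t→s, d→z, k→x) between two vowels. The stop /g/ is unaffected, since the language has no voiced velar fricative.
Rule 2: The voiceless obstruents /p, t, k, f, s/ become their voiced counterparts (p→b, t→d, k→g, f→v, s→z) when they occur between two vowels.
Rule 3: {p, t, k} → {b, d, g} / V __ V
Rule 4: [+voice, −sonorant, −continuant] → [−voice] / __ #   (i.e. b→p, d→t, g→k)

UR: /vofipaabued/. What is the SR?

Rule 1 (intervocalic spirantization): /p/ is a stop between vowels /i/ and /a/, so it spirantizes to the fricative [f]. /b/ is a stop between vowels /a/ and /u/, so it spirantizes to the fricative [v]. /vofipaabued/ → vofifaavued.
Rule 2 (intervocalic voicing): /f/ is a voiceless obstruent between vowels /o/ and /i/, so it voices to [v]. /f/ is a voiceless obstruent between vowels /i/ and /a/, so it voices to [v]. /vofifaavued/ → vovivaavued.
Rule 3 (intervocalic voicing): no segment meets the environment; /vovivaavued/ is unchanged.
Rule 4 (final devoicing): /d/ is a voiced stop in word-final position, so it devoices to [t]. /vovivaavued/ → vovivaavuet.

vovivaavuet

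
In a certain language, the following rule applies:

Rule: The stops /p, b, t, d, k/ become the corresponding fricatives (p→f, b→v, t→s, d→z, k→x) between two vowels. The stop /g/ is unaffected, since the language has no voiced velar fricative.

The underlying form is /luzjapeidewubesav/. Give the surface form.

/p/ is a stop between vowels /a/ and /e/, so it spirantizes to the fricative [f].
/d/ is a stop between vowels /i/ and /e/, so it spirantizes to the fricative [z].
/b/ is a stop between vowels /u/ and /e/, so it spirantizes to the fricative [v].
Surface form: [luzjafeizewuvesav].

luzjafeizewuvesav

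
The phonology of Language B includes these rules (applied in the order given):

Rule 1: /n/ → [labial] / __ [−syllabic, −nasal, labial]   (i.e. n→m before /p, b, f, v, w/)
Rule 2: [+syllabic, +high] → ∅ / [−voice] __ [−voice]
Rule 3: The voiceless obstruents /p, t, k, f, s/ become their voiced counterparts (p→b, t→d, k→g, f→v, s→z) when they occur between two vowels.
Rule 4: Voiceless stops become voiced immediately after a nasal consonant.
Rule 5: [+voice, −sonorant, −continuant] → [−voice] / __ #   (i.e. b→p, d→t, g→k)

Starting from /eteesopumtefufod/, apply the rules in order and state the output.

edeezobumdeffot

Rule 1 (nasal place assimilation): no segment meets the environment; /eteesopumtefufod/ is unchanged.
Rule 2 (high vowel syncope): /u/ is a high vowel flanked by voiceless consonants /f/ and /f/, so it deletes. /eteesopumtefufod/ → eteesopumteffod.
Rule 3 (intervocalic voicing): /t/ is a voiceless obstruent between vowels /e/ and /e/, so it voices to [d]. /s/ is a voiceless obstruent between vowels /e/ and /o/, so it voices to [z]. /p/ is a voiceless obstruent between vowels /o/ and /u/, so it voices to [b]. /eteesopumteffod/ → edeezobumteffod.
Rule 4 (post-nasal voicing): /t/ is a voiceless stop immediately after the nasal /m/, so it voices to [d]. /edeezobumteffod/ → edeezobumdeffod.
Rule 5 (final devoicing): /d/ is a voiced stop in word-final position, so it devoices to [t]. /edeezobumdeffod/ → edeezobumdeffot.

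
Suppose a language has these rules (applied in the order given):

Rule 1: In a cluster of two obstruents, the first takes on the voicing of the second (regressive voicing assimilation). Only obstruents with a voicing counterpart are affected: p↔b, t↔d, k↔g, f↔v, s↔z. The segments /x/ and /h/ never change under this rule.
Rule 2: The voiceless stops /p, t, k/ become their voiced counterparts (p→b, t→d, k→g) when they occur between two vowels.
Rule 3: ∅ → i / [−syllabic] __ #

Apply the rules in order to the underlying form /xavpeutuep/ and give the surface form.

xafpeuduepi

Rule 1 (regressive voicing assimilation): /v/ precedes the voiceless obstruent /p/, so it devoices to [f] by assimilation. /xavpeutuep/ → xafpeutuep.
Rule 2 (intervocalic voicing): /t/ is a voiceless stop between vowels /u/ and /u/, so it voices to [d]. /xafpeutuep/ → xafpeuduep.
Rule 3 (final i-epenthesis): the form ends in the consonant /p/, so [i] is inserted word-finally. /xafpeuduep/ → xafpeuduepi.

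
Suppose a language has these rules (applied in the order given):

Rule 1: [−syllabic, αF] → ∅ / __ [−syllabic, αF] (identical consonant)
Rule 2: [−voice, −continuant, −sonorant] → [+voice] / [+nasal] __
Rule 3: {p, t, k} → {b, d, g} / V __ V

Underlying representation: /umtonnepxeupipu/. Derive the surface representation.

umdonepxeubibu

Rule 1 (degemination): /nn/ is a geminate; the first /n/ deletes. /umtonnepxeupipu/ → umtonepxeupipu.
Rule 2 (post-nasal voicing): /t/ is a voiceless stop immediately after the nasal /m/, so it voices to [d]. /umtonepxeupipu/ → umdonepxeupipu.
Rule 3 (intervocalic voicing): /p/ is a voiceless stop between vowels /u/ and /i/, so it voices to [b]. /p/ is a voiceless stop between vowels /i/ and /u/, so it voices to [b]. /umdonepxeupipu/ → umdonepxeubibu.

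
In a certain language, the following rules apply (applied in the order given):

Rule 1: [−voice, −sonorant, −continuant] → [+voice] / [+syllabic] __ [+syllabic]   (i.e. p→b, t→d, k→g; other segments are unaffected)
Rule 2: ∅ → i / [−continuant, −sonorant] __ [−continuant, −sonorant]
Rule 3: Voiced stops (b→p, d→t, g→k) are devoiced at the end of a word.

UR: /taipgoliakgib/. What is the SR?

Rule 1 (intervocalic voicing): no segment meets the environment; /taipgoliakgib/ is unchanged.
Rule 2 (stop-cluster i-epenthesis): /p/ and /g/ form a stop–stop cluster, so [i] is inserted between them. /k/ and /g/ form a stop–stop cluster, so [i] is inserted between them. /taipgoliakgib/ → taipigoliakigib.
Rule 3 (final devoicing): /b/ is a voiced stop in word-final position, so it devoices to [p]. /taipigoliakigib/ → taipigoliakigip.

taipigoliakigip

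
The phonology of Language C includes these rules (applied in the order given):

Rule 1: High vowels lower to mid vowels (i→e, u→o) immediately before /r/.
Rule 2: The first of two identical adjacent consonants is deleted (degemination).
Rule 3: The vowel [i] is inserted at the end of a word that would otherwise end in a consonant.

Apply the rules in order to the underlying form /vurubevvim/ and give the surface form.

vorubevimi

Rule 1 (pre-rhotic lowering): /u/ is a high vowel immediately before /r/, so it lowers to [o]. /vurubevvim/ → vorubevvim.
Rule 2 (degemination): /vv/ is a geminate; the first /v/ deletes. /vorubevvim/ → vorubevim.
Rule 3 (final i-epenthesis): the form ends in the consonant /m/, so [i] is inserted word-finally. /vorubevim/ → vorubevimi.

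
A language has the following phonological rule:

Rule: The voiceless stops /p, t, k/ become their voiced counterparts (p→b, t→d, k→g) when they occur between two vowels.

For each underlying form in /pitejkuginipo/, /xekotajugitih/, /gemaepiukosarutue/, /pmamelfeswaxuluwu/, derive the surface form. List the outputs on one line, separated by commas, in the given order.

/pitejkuginipo/: /t/ is a voiceless stop between vowels /i/ and /e/, so it voices to [d]. /p/ is a voiceless stop between vowels /i/ and /o/, so it voices to [b]. → [pidejkuginibo].
/xekotajugitih/: /k/ is a voiceless stop between vowels /e/ and /o/, so it voices to [g]. /t/ is a voiceless stop between vowels /o/ and /a/, so it voices to [d]. /t/ is a voiceless stop between vowels /i/ and /i/, so it voices to [d]. → [xegodajugidih].
/gemaepiukosarutue/: /p/ is a voiceless stop between vowels /e/ and /i/, so it voices to [b]. /k/ is a voiceless stop between vowels /u/ and /o/, so it voices to [g]. /t/ is a voiceless stop between vowels /u/ and /u/, so it voices to [d]. → [gemaebiugosarudue].
/pmamelfeswaxuluwu/: the rule's environment is not met; surfaces unchanged as [pmamelfeswaxuluwu].

pidejkuginibo, xegodajugidih, gemaebiugosarudue, pmamelfeswaxuluwu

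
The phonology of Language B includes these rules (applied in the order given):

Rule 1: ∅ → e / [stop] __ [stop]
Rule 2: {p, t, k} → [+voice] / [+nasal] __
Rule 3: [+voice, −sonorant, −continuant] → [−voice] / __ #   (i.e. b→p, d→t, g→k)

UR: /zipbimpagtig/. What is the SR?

Rule 1 (stop-cluster e-epenthesis): /p/ and /b/ form a stop–stop cluster, so [e] is inserted between them. /g/ and /t/ form a stop–stop cluster, so [e] is inserted between them. /zipbimpagtig/ → zipebimpagetig.
Rule 2 (post-nasal voicing): /p/ is a voiceless stop immediately after the nasal /m/, so it voices to [b]. /zipebimpagetig/ → zipebimbagetig.
Rule 3 (final devoicing): /g/ is a voiced stop in word-final position, so it devoices to [k]. /zipebimbagetig/ → zipebimbagetik.

zipebimbagetik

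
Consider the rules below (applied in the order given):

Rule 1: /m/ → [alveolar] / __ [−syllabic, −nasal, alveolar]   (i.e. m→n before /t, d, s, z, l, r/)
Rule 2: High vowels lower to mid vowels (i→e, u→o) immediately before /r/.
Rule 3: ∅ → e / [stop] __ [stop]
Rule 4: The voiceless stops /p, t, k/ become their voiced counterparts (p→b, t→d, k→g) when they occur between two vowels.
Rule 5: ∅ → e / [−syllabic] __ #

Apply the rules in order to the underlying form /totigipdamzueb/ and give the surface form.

Rule 1 (nasal place assimilation): /m/ precedes the alveolar consonant /z/, so it assimilates in place to [n]. /totigipdamzueb/ → totigipdanzueb.
Rule 2 (pre-rhotic lowering): no segment meets the environment; /totigipdanzueb/ is unchanged.
Rule 3 (stop-cluster e-epenthesis): /p/ and /d/ form a stop–stop cluster, so [e] is inserted between them. /totigipdanzueb/ → totigipedanzueb.
Rule 4 (intervocalic voicing): /t/ is a voiceless stop between vowels /o/ and /i/, so it voices to [d]. /p/ is a voiceless stop between vowels /i/ and /e/, so it voices to [b]. /totigipedanzueb/ → todigibedanzueb.
Rule 5 (final e-epenthesis): the form ends in the consonant /b/, so [e] is inserted word-finally. /todigibedanzueb/ → todigibedanzuebe.

todigibedanzuebe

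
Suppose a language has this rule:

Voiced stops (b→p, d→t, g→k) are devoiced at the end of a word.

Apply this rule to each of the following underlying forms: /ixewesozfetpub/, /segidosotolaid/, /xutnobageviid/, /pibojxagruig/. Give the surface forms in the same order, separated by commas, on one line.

/ixewesozfetpub/: /b/ is a voiced stop in word-final position, so it devoices to [p]. → [ixewesozfetpup].
/segidosotolaid/: /d/ is a voiced stop in word-final position, so it devoices to [t]. → [segidosotolait].
/xutnobageviid/: /d/ is a voiced stop in word-final position, so it devoices to [t]. → [xutnobageviit].
/pibojxagruig/: /g/ is a voiced stop in word-final position, so it devoices to [k]. → [pibojxagruik].

ixewesozfetpup, segidosotolait, xutnobageviit, pibojxagruik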